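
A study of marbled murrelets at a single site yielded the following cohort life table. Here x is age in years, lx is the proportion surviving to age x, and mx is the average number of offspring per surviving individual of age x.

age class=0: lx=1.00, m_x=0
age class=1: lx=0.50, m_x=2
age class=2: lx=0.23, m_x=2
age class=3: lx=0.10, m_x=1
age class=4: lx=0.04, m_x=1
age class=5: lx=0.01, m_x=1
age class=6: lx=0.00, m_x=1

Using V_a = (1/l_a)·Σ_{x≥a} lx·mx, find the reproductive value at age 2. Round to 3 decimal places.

lx·mx for x ≥ 2: 0.46, 0.1, 0.04, 0.01, 0 → sum = 0.61
V_2 = 0.61 / l_2 = 0.61 / 0.23 = 2.652174… → 2.652

2.652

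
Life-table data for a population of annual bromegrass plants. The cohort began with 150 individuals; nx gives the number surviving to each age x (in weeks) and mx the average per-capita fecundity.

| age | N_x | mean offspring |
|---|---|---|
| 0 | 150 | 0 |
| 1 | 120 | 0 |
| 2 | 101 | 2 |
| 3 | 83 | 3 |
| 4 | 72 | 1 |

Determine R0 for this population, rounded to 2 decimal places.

lx = nx/n0 = nx/150: 1, 0.8, 0.67333…, 0.55333…, 0.48
lx·mx by age: 0, 0, 1.346667…, 1.66…, 0.48
R0 = Σ lx·mx = 3.486667… → 3.49

3.49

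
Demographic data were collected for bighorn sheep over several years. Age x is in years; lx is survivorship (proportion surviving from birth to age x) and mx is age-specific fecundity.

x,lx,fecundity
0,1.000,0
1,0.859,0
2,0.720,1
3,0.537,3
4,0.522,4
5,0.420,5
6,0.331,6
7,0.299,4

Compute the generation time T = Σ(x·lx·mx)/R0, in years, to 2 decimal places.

lx·mx: 0, 0, 0.72, 1.611, 2.088, 2.1, 1.986, 1.196 → R0 = 9.701
x·lx·mx: 0, 0, 1.44, 4.833, 8.352, 10.5, 11.916, 8.372 → Σ = 45.413
T = 45.413 / 9.701 = 4.68127… → 4.68

4.68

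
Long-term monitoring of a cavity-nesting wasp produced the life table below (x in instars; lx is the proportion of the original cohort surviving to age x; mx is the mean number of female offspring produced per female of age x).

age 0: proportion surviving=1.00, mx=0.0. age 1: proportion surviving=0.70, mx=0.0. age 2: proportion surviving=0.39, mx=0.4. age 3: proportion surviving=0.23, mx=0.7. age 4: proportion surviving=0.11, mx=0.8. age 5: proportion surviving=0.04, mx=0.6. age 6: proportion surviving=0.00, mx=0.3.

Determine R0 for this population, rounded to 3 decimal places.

0.429

lx·mx by age: 0, 0, 0.156, 0.161, 0.088, 0.024, 0
R0 = Σ lx·mx = 0.429 → 0.429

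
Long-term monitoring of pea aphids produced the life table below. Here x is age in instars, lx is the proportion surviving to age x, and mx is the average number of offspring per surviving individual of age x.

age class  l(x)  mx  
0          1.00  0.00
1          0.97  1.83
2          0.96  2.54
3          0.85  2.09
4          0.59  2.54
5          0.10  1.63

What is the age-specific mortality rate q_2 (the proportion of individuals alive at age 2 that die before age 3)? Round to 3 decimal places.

0.115

q_2 = (l_2 − l_3) / l_2 = (0.96 − 0.85) / 0.96
     = 0.11 / 0.96 = 0.114583… → 0.115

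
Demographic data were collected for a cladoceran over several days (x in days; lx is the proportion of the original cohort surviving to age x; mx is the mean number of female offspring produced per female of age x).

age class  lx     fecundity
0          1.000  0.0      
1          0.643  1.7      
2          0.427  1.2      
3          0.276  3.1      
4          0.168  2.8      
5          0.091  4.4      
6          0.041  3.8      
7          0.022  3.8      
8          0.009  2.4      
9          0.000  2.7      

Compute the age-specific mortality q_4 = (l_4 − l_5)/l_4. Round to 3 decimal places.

0.458

q_4 = (l_4 − l_5) / l_4 = (0.168 − 0.091) / 0.168
     = 0.077 / 0.168 = 0.458333… → 0.458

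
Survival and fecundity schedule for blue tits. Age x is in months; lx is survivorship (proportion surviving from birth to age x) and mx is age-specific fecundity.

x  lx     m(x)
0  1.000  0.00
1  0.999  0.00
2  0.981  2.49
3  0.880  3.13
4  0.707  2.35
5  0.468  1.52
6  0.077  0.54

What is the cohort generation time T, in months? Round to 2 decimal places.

3.10

lx·mx: 0, 0, 2.44269, 2.7544, 1.66145, 0.71136, 0.04158 → R0 = 7.61148
x·lx·mx: 0, 0, 4.88538, 8.2632, 6.6458, 3.5568, 0.24948 → Σ = 23.60066
T = 23.60066 / 7.61148 = 3.100666… → 3.10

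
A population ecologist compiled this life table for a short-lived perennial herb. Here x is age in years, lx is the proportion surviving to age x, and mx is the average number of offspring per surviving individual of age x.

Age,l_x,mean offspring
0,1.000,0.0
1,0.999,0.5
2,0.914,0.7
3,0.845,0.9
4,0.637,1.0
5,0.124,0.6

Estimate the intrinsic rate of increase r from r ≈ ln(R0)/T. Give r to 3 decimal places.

0.359

R0 = Σ lx·mx = 0 + 0.4995 + 0.6398 + 0.7605 + 0.637 + 0.0744 = 2.6112
Σ x·lx·mx = 6.9806; T = 6.9806/2.6112 = 2.67333…
r ≈ ln(R0)/T = ln(2.6112)/2.67333… = 0.35903… → 0.359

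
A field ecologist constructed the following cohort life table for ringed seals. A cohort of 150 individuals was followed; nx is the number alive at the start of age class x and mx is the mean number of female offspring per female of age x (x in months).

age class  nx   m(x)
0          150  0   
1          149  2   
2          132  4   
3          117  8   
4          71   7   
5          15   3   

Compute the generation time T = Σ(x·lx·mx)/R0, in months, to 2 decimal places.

lx = nx/n0 = nx/150: 1, 0.99333…, 0.88, 0.78, 0.47333…, 0.1
lx·mx: 0, 1.986667…, 3.52, 6.24, 3.313333…, 0.3 → R0 = 15.36…
x·lx·mx: 0, 1.986667…, 7.04, 18.72, 13.253333…, 1.5 → Σ = 42.5…
T = 42.5… / 15.36… = 2.766927… → 2.77

2.77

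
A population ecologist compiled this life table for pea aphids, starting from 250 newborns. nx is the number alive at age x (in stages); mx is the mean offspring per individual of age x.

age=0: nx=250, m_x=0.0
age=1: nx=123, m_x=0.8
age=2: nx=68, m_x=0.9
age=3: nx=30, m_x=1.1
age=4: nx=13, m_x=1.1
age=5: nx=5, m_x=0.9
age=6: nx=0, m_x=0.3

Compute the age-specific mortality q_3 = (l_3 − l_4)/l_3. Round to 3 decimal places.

0.567

lx = nx/n0 = nx/250: 1, 0.492, 0.272, 0.12, 0.052, 0.02, 0
q_3 = (l_3 − l_4) / l_3 = (0.12 − 0.052) / 0.12
     = 0.068 / 0.12 = 0.566667… → 0.567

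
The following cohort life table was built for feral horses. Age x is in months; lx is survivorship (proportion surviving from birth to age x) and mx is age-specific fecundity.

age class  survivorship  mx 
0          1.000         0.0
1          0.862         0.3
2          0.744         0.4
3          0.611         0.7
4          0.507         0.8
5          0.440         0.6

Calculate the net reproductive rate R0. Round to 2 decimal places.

1.65

lx·mx by age: 0, 0.2586, 0.2976, 0.4277, 0.4056, 0.264
R0 = Σ lx·mx = 1.6535 → 1.65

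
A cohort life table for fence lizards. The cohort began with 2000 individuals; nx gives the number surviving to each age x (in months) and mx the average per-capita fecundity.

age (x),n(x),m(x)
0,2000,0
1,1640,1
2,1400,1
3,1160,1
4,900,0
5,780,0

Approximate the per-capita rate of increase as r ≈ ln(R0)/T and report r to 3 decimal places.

lx = nx/n0 = nx/2000: 1, 0.82, 0.7, 0.58, 0.45, 0.39
R0 = Σ lx·mx = 0 + 0.82 + 0.7 + 0.58 + 0 + 0 = 2.1
Σ x·lx·mx = 3.96; T = 3.96/2.1 = 1.88571…
r ≈ ln(R0)/T = ln(2.1)/1.88571… = 0.39345… → 0.393

0.393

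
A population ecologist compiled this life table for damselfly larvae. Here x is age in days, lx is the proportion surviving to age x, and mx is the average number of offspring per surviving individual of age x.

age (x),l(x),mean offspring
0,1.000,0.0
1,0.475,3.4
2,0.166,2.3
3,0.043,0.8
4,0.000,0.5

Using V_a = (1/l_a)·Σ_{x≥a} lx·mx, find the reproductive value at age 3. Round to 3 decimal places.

lx·mx for x ≥ 3: 0.0344, 0 → sum = 0.0344
V_3 = 0.0344 / l_3 = 0.0344 / 0.043 = 0.8 → 0.800

0.800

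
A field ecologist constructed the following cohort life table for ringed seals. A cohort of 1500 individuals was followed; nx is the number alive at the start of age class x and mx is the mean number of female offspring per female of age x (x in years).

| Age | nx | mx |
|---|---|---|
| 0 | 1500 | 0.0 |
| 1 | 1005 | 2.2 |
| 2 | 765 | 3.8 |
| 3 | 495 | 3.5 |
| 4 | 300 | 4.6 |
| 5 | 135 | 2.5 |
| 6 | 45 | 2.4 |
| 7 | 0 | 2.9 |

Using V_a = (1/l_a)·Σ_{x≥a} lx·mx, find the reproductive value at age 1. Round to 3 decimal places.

8.633

lx = nx/n0 = nx/1500: 1, 0.67, 0.51, 0.33, 0.2, 0.09, 0.03, 0
lx·mx for x ≥ 1: 1.474, 1.938, 1.155, 0.92, 0.225, 0.072, 0 → sum = 5.784
V_1 = 5.784 / l_1 = 5.784 / 0.67 = 8.632836… → 8.633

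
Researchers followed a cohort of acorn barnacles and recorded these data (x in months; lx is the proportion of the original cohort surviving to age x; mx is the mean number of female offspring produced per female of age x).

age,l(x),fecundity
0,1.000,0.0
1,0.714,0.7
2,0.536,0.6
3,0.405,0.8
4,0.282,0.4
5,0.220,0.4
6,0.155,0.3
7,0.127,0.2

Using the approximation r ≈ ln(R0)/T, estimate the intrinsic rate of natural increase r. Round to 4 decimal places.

R0 = Σ lx·mx = 0 + 0.4998 + 0.3216 + 0.324 + 0.1128 + 0.088 + 0.0465 + 0.0254 = 1.4181
Σ x·lx·mx = 3.463; T = 3.463/1.4181 = 2.442…
r ≈ ln(R0)/T = ln(1.4181)/2.442… = 0.143046… → 0.1430

0.1430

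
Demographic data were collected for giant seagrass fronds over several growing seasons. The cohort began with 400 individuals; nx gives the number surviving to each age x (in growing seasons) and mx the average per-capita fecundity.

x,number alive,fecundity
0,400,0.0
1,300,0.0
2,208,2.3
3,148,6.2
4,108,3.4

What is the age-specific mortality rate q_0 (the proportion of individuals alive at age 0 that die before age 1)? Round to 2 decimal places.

0.25

lx = nx/n0 = nx/400: 1, 0.75, 0.52, 0.37, 0.27
q_0 = (l_0 − l_1) / l_0 = (1 − 0.75) / 1
     = 0.25 / 1 = 0.25 → 0.25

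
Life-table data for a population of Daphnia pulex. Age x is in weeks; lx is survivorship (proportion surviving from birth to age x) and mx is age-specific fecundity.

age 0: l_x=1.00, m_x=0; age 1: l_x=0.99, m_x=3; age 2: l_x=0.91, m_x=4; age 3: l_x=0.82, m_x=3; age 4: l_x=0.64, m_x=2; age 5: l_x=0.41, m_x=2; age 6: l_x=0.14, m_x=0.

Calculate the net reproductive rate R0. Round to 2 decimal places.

11.17

lx·mx by age: 0, 2.97, 3.64, 2.46, 1.28, 0.82, 0
R0 = Σ lx·mx = 11.17 → 11.17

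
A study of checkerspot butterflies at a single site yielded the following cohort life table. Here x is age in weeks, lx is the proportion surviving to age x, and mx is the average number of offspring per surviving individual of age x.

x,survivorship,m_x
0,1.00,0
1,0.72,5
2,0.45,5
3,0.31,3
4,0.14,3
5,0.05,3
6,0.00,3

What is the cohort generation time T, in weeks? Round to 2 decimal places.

1.81

lx·mx: 0, 3.6, 2.25, 0.93, 0.42, 0.15, 0 → R0 = 7.35
x·lx·mx: 0, 3.6, 4.5, 2.79, 1.68, 0.75, 0 → Σ = 13.32
T = 13.32 / 7.35 = 1.812245… → 1.81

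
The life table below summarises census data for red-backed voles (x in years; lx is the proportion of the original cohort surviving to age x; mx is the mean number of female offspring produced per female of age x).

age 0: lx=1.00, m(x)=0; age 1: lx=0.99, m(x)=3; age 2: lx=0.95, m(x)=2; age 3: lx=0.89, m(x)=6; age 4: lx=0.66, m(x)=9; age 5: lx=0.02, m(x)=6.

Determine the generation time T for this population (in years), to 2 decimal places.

lx·mx: 0, 2.97, 1.9, 5.34, 5.94, 0.12 → R0 = 16.27
x·lx·mx: 0, 2.97, 3.8, 16.02, 23.76, 0.6 → Σ = 47.15
T = 47.15 / 16.27 = 2.897972… → 2.90

2.90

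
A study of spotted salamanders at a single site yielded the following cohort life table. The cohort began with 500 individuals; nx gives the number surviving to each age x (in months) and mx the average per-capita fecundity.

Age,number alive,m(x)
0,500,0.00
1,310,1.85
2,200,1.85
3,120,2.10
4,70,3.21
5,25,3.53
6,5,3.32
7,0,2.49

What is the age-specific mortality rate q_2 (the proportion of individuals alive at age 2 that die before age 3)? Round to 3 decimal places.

0.400

lx = nx/n0 = nx/500: 1, 0.62, 0.4, 0.24, 0.14, 0.05, 0.01, 0
q_2 = (l_2 − l_3) / l_2 = (0.4 − 0.24) / 0.4
     = 0.16 / 0.4 = 0.4 → 0.400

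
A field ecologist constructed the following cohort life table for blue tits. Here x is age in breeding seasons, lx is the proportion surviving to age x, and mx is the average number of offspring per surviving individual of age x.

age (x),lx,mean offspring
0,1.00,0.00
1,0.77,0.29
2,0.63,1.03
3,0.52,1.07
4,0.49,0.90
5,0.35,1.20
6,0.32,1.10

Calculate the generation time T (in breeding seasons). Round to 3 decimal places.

3.470

lx·mx: 0, 0.2233, 0.6489, 0.5564, 0.441, 0.42, 0.352 → R0 = 2.6416
x·lx·mx: 0, 0.2233, 1.2978, 1.6692, 1.764, 2.1, 2.112 → Σ = 9.1663
T = 9.1663 / 2.6416 = 3.46998… → 3.470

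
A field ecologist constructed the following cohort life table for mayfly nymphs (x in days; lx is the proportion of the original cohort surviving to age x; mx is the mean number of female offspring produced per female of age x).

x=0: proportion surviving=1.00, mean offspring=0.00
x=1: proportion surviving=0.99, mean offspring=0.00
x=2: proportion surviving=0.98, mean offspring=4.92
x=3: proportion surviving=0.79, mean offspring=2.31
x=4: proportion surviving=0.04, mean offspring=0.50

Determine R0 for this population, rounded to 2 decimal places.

6.67

lx·mx by age: 0, 0, 4.8216, 1.8249, 0.02
R0 = Σ lx·mx = 6.6665 → 6.67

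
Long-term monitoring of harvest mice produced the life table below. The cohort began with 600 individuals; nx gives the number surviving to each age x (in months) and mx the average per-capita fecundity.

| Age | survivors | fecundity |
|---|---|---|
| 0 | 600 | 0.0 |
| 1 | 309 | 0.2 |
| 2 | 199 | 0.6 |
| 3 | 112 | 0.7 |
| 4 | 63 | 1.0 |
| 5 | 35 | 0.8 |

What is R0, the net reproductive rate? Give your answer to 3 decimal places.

lx = nx/n0 = nx/600: 1, 0.515, 0.33167…, 0.18667…, 0.105, 0.05833…
lx·mx by age: 0, 0.103, 0.199…, 0.130667…, 0.105, 0.046667…
R0 = Σ lx·mx = 0.584333… → 0.584

0.584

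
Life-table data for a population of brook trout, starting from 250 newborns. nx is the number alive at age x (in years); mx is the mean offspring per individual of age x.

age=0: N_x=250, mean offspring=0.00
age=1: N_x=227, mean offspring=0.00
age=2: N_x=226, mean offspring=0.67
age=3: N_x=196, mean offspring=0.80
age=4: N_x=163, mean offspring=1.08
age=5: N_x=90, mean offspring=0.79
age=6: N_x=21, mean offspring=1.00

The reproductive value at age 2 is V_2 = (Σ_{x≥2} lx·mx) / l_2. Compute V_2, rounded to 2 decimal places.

lx = nx/n0 = nx/250: 1, 0.908, 0.904, 0.784, 0.652, 0.36, 0.084
lx·mx for x ≥ 2: 0.60568, 0.6272, 0.70416, 0.2844, 0.084 → sum = 2.30544
V_2 = 2.30544 / l_2 = 2.30544 / 0.904 = 2.550265… → 2.55

2.55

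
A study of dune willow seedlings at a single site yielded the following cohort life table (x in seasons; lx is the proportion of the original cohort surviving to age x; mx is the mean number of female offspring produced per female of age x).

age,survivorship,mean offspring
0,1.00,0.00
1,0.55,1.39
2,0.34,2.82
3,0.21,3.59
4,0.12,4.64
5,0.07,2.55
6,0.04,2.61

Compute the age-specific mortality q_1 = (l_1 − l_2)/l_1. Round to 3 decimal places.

0.382

q_1 = (l_1 − l_2) / l_1 = (0.55 − 0.34) / 0.55
     = 0.21 / 0.55 = 0.381818… → 0.382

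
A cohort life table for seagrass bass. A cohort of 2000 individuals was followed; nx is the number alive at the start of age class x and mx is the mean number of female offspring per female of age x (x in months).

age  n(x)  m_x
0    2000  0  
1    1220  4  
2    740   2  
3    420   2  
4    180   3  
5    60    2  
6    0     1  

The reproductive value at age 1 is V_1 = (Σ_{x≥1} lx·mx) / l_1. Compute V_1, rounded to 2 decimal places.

6.44

lx = nx/n0 = nx/2000: 1, 0.61, 0.37, 0.21, 0.09, 0.03, 0
lx·mx for x ≥ 1: 2.44, 0.74, 0.42, 0.27, 0.06, 0 → sum = 3.93
V_1 = 3.93 / l_1 = 3.93 / 0.61 = 6.442623… → 6.44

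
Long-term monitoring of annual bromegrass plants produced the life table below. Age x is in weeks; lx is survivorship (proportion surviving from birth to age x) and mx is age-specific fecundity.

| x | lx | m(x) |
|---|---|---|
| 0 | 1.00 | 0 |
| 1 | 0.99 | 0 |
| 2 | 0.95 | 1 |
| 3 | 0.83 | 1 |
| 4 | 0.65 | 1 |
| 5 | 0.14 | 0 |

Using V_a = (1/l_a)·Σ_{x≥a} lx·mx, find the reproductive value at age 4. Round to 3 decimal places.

lx·mx for x ≥ 4: 0.65, 0 → sum = 0.65
V_4 = 0.65 / l_4 = 0.65 / 0.65 = 1 → 1.000

1.000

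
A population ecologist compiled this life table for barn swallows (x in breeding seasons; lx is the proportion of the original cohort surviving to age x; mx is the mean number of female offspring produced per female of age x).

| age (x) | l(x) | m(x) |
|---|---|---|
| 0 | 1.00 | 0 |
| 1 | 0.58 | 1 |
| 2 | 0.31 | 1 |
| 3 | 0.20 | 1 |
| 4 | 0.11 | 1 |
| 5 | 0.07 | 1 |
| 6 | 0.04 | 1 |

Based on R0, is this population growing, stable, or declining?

growing

R0 = Σ lx·mx = 0 + 0.58 + 0.31 + 0.2 + 0.11 + 0.07 + 0.04 = 1.31
R0 > 1, so the population is growing.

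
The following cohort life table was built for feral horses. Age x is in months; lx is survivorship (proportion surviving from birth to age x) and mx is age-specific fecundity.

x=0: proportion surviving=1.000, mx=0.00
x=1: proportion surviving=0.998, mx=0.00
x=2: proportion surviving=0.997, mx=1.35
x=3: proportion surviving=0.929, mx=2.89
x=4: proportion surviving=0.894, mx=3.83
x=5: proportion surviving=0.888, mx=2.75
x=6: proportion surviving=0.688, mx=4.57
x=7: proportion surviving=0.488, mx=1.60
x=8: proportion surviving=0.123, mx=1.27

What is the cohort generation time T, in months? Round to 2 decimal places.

lx·mx: 0, 0, 1.34595, 2.68481, 3.42402, 2.442, 3.14416, 0.7808, 0.15621 → R0 = 13.97795
x·lx·mx: 0, 0, 2.6919, 8.05443, 13.69608, 12.21, 18.86496, 5.4656, 1.24968 → Σ = 62.23265
T = 62.23265 / 13.97795 = 4.452202… → 4.45

4.45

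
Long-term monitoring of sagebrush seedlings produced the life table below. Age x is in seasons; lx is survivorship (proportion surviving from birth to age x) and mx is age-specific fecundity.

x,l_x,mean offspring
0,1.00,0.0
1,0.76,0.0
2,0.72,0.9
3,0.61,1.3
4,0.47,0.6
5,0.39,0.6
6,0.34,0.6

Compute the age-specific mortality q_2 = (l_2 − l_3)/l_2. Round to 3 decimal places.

0.153

q_2 = (l_2 − l_3) / l_2 = (0.72 − 0.61) / 0.72
     = 0.11 / 0.72 = 0.152778… → 0.153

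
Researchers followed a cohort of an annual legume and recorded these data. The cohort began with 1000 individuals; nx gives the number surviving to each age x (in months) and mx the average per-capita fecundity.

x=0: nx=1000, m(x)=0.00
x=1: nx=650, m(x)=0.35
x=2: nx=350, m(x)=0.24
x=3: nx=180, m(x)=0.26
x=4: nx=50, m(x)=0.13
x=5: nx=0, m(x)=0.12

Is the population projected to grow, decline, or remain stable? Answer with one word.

lx = nx/n0 = nx/1000: 1, 0.65, 0.35, 0.18, 0.05, 0
R0 = Σ lx·mx = 0 + 0.2275 + 0.084 + 0.0468 + 0.0065 + 0 = 0.3648
R0 < 1, so the population is declining.

declining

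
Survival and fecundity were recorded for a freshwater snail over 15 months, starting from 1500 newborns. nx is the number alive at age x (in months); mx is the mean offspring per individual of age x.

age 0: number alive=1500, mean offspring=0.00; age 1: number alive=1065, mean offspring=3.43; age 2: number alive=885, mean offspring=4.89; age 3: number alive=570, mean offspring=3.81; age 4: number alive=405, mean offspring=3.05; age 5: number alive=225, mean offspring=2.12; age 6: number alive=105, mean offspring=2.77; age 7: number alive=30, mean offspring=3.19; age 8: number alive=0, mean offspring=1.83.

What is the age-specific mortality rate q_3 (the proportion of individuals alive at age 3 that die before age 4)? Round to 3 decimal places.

lx = nx/n0 = nx/1500: 1, 0.71, 0.59, 0.38, 0.27, 0.15, 0.07, 0.02, 0
q_3 = (l_3 − l_4) / l_3 = (0.38 − 0.27) / 0.38
     = 0.11 / 0.38 = 0.289474… → 0.289

0.289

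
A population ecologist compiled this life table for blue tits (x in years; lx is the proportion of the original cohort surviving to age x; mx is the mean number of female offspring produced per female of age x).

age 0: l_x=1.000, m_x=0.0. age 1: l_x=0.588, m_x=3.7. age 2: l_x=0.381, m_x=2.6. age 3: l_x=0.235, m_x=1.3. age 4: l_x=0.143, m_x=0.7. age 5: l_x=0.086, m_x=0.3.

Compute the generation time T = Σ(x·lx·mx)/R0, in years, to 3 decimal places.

1.557

lx·mx: 0, 2.1756, 0.9906, 0.3055, 0.1001, 0.0258 → R0 = 3.5976
x·lx·mx: 0, 2.1756, 1.9812, 0.9165, 0.4004, 0.129 → Σ = 5.6027
T = 5.6027 / 3.5976 = 1.557344… → 1.557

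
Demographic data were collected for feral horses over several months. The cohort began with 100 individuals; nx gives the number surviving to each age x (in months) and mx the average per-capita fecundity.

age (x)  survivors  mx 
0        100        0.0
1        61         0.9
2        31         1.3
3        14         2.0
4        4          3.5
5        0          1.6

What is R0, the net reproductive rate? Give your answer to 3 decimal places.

lx = nx/n0 = nx/100: 1, 0.61, 0.31, 0.14, 0.04, 0
lx·mx by age: 0, 0.549, 0.403, 0.28, 0.14, 0
R0 = Σ lx·mx = 1.372 → 1.372

1.372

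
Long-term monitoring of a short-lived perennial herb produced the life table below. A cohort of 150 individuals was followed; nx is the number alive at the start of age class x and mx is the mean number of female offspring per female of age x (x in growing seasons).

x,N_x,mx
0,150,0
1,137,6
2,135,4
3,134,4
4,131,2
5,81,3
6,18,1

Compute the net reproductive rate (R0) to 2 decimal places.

lx = nx/n0 = nx/150: 1, 0.91333…, 0.9, 0.89333…, 0.87333…, 0.54, 0.12
lx·mx by age: 0, 5.48…, 3.6, 3.573333…, 1.746667…, 1.62, 0.12
R0 = Σ lx·mx = 16.14… → 16.14

16.14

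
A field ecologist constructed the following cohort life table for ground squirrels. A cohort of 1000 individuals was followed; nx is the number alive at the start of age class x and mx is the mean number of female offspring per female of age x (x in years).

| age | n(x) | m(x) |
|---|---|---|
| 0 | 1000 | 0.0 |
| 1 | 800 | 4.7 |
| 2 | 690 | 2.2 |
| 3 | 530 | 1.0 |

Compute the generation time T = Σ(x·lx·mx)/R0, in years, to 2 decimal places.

1.44

lx = nx/n0 = nx/1000: 1, 0.8, 0.69, 0.53
lx·mx: 0, 3.76, 1.518, 0.53 → R0 = 5.808
x·lx·mx: 0, 3.76, 3.036, 1.59 → Σ = 8.386
T = 8.386 / 5.808 = 1.443871… → 1.44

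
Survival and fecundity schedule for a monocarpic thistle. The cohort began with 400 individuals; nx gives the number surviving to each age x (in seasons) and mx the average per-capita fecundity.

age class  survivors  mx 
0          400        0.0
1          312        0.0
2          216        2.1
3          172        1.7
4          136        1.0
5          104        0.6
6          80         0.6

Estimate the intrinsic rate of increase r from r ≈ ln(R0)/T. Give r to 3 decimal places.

0.308

lx = nx/n0 = nx/400: 1, 0.78, 0.54, 0.43, 0.34, 0.26, 0.2
R0 = Σ lx·mx = 0 + 0 + 1.134 + 0.731 + 0.34 + 0.156 + 0.12 = 2.481
Σ x·lx·mx = 7.321; T = 7.321/2.481 = 2.95083…
r ≈ ln(R0)/T = ln(2.481)/2.95083… = 0.30793… → 0.308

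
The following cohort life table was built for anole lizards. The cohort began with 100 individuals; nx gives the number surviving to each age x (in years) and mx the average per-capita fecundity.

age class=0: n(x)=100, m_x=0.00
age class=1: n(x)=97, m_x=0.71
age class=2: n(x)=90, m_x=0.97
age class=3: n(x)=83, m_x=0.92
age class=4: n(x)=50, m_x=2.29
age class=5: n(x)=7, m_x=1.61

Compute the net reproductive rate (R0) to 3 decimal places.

3.583

lx = nx/n0 = nx/100: 1, 0.97, 0.9, 0.83, 0.5, 0.07
lx·mx by age: 0, 0.6887, 0.873, 0.7636, 1.145, 0.1127
R0 = Σ lx·mx = 3.583 → 3.583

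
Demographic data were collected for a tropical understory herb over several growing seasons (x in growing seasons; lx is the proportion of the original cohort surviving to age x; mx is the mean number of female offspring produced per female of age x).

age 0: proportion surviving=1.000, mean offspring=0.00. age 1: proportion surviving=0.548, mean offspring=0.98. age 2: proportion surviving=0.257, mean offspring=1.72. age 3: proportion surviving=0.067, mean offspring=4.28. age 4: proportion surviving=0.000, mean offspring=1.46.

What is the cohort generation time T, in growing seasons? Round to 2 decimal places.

1.80

lx·mx: 0, 0.53704, 0.44204, 0.28676, 0 → R0 = 1.26584
x·lx·mx: 0, 0.53704, 0.88408, 0.86028, 0 → Σ = 2.2814
T = 2.2814 / 1.26584 = 1.802281… → 1.80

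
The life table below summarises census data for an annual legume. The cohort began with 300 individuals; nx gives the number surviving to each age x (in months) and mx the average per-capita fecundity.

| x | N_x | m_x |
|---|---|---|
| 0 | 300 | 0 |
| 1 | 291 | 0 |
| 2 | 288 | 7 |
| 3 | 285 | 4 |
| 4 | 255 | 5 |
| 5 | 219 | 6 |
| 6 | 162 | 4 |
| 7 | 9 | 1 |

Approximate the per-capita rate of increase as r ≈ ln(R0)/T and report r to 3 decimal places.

lx = nx/n0 = nx/300: 1, 0.97, 0.96, 0.95, 0.85, 0.73, 0.54, 0.03
R0 = Σ lx·mx = 0 + 0 + 6.72 + 3.8 + 4.25 + 4.38 + 2.16 + 0.03 = 21.34
Σ x·lx·mx = 76.91; T = 76.91/21.34 = 3.60403…
r ≈ ln(R0)/T = ln(21.34)/3.60403… = 0.84921… → 0.849

0.849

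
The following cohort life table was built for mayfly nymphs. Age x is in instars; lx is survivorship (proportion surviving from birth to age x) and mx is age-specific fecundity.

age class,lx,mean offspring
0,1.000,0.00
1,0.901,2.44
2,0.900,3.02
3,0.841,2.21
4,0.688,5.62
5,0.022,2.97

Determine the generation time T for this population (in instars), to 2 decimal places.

2.71

lx·mx: 0, 2.19844, 2.718, 1.85861, 3.86656, 0.06534 → R0 = 10.70695
x·lx·mx: 0, 2.19844, 5.436, 5.57583, 15.46624, 0.3267 → Σ = 29.00321
T = 29.00321 / 10.70695 = 2.708821… → 2.71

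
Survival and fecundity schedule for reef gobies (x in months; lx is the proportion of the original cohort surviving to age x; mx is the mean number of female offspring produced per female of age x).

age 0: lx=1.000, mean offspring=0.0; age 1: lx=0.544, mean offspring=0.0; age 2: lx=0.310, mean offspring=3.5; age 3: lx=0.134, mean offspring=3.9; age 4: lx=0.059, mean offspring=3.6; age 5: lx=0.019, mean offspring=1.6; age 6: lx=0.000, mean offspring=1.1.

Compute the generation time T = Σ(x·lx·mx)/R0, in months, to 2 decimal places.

2.56

lx·mx: 0, 0, 1.085, 0.5226, 0.2124, 0.0304, 0 → R0 = 1.8504
x·lx·mx: 0, 0, 2.17, 1.5678, 0.8496, 0.152, 0 → Σ = 4.7394
T = 4.7394 / 1.8504 = 2.561284… → 2.56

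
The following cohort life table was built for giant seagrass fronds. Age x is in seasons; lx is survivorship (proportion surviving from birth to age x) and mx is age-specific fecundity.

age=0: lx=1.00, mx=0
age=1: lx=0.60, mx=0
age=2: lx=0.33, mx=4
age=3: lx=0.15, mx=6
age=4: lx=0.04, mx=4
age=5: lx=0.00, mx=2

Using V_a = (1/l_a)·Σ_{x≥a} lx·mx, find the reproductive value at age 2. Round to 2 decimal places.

7.21

lx·mx for x ≥ 2: 1.32, 0.9, 0.16, 0 → sum = 2.38
V_2 = 2.38 / l_2 = 2.38 / 0.33 = 7.212121… → 7.21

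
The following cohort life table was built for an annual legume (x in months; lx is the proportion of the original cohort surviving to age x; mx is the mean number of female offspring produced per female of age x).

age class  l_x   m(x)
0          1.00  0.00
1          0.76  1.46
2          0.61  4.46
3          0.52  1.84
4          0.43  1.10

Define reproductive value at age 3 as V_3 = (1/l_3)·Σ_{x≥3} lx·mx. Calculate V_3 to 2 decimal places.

2.75

lx·mx for x ≥ 3: 0.9568, 0.473 → sum = 1.4298
V_3 = 1.4298 / l_3 = 1.4298 / 0.52 = 2.749615… → 2.75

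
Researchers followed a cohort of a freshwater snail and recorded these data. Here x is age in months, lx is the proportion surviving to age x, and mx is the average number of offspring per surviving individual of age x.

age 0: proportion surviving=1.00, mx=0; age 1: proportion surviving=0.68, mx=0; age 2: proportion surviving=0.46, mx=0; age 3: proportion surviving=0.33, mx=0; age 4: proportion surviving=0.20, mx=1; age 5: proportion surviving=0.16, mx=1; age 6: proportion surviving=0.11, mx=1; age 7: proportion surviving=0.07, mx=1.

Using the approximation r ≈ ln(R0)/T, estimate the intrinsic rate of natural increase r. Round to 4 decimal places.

-0.1210

R0 = Σ lx·mx = 0 + 0 + 0 + 0 + 0.2 + 0.16 + 0.11 + 0.07 = 0.54
Σ x·lx·mx = 2.75; T = 2.75/0.54 = 5.09259…
r ≈ ln(R0)/T = ln(0.54)/5.09259… = -0.120997… → -0.1210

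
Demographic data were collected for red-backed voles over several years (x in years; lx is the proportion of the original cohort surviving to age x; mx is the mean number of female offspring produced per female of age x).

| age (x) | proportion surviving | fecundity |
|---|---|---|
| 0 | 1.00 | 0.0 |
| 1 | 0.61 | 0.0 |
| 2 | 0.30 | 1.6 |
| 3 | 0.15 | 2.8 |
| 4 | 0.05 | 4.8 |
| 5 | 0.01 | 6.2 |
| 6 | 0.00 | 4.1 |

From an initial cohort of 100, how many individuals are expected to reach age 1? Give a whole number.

Expected survivors = N0 · l_1 = 100 × 0.61 = 61 → 61

61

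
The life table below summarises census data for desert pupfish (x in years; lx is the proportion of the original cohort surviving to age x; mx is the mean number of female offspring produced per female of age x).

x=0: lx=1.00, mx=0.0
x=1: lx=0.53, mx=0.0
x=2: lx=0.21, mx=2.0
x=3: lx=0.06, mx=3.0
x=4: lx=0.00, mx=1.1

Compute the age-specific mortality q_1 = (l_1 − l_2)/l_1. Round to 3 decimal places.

q_1 = (l_1 − l_2) / l_1 = (0.53 − 0.21) / 0.53
     = 0.32 / 0.53 = 0.603774… → 0.604

0.604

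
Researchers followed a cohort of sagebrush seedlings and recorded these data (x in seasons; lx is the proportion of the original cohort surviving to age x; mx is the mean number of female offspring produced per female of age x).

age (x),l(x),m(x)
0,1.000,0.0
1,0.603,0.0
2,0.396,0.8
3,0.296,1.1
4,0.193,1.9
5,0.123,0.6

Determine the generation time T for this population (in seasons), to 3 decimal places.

lx·mx: 0, 0, 0.3168, 0.3256, 0.3667, 0.0738 → R0 = 1.0829
x·lx·mx: 0, 0, 0.6336, 0.9768, 1.4668, 0.369 → Σ = 3.4462
T = 3.4462 / 1.0829 = 3.182381… → 3.182

3.182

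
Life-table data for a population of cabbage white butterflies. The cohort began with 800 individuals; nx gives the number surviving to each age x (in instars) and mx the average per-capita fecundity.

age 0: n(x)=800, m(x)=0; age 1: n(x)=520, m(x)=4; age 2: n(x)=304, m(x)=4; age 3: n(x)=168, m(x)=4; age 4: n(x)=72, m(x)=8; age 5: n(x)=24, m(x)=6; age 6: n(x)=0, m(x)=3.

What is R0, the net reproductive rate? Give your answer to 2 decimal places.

lx = nx/n0 = nx/800: 1, 0.65, 0.38, 0.21, 0.09, 0.03, 0
lx·mx by age: 0, 2.6, 1.52, 0.84, 0.72, 0.18, 0
R0 = Σ lx·mx = 5.86 → 5.86

5.86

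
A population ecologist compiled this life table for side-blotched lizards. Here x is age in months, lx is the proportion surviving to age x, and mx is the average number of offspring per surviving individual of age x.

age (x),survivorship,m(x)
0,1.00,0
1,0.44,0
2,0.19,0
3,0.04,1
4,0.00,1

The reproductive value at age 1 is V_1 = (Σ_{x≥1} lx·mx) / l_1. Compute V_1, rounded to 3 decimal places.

0.091

lx·mx for x ≥ 1: 0, 0, 0.04, 0 → sum = 0.04
V_1 = 0.04 / l_1 = 0.04 / 0.44 = 0.090909… → 0.091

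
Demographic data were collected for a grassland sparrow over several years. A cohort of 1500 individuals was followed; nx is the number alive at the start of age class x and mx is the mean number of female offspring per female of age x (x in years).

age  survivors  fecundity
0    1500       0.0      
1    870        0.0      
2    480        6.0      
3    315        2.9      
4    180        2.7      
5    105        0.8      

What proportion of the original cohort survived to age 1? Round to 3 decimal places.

0.580

l_1 = n_1/n_0 = 870/1500 = 0.58 → 0.580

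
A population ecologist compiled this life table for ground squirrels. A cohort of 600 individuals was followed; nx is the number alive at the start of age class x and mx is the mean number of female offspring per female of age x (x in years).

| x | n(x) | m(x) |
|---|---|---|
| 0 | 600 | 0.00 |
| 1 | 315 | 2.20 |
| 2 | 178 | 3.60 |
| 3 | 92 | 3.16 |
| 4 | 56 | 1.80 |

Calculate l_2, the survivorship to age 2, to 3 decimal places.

l_2 = n_2/n_0 = 178/600 = 0.296667… → 0.297

0.297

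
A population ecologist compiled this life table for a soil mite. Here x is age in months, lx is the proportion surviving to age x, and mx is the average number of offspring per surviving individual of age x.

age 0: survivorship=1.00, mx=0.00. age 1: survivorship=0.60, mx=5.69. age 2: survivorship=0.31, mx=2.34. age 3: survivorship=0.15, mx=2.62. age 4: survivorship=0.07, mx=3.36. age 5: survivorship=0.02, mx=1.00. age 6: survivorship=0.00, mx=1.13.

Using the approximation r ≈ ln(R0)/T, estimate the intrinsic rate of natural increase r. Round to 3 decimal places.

1.058

R0 = Σ lx·mx = 0 + 3.414 + 0.7254 + 0.393 + 0.2352 + 0.02 + 0 = 4.7876
Σ x·lx·mx = 7.0846; T = 7.0846/4.7876 = 1.47978…
r ≈ ln(R0)/T = ln(4.7876)/1.47978… = 1.05828… → 1.058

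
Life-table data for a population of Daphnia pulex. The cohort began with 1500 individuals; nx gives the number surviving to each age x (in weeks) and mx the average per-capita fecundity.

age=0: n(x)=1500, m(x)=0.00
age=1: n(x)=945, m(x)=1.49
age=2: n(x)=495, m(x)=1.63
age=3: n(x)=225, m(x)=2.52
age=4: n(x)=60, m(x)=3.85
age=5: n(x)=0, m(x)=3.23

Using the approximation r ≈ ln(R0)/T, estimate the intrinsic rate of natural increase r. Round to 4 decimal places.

0.3721

lx = nx/n0 = nx/1500: 1, 0.63, 0.33, 0.15, 0.04, 0
R0 = Σ lx·mx = 0 + 0.9387 + 0.5379 + 0.378 + 0.154 + 0 = 2.0086
Σ x·lx·mx = 3.7645; T = 3.7645/2.0086 = 1.87419…
r ≈ ln(R0)/T = ln(2.0086)/1.87419… = 0.372127… → 0.3721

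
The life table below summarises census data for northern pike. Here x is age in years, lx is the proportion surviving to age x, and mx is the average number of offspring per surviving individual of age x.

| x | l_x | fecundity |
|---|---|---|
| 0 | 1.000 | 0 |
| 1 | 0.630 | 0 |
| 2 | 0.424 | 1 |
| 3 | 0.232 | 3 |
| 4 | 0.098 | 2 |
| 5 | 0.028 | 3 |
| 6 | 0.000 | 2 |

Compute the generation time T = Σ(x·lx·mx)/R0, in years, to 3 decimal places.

2.957

lx·mx: 0, 0, 0.424, 0.696, 0.196, 0.084, 0 → R0 = 1.4
x·lx·mx: 0, 0, 0.848, 2.088, 0.784, 0.42, 0 → Σ = 4.14
T = 4.14 / 1.4 = 2.957143… → 2.957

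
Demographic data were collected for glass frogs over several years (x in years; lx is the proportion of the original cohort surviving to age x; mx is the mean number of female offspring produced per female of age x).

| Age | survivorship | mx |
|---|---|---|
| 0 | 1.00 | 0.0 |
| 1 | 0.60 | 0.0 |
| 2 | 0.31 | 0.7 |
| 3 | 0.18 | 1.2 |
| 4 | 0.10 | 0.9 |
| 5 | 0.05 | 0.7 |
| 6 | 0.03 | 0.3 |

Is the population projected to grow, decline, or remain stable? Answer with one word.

declining

R0 = Σ lx·mx = 0 + 0 + 0.217 + 0.216 + 0.09 + 0.035 + 0.009 = 0.567
R0 < 1, so the population is declining.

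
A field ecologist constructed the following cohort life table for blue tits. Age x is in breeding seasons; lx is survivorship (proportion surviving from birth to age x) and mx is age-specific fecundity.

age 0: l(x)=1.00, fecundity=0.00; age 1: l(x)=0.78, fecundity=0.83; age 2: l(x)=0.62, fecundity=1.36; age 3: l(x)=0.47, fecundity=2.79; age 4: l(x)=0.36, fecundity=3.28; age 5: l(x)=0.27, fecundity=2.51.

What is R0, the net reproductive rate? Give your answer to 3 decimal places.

4.660

lx·mx by age: 0, 0.6474, 0.8432, 1.3113, 1.1808, 0.6777
R0 = Σ lx·mx = 4.6604 → 4.660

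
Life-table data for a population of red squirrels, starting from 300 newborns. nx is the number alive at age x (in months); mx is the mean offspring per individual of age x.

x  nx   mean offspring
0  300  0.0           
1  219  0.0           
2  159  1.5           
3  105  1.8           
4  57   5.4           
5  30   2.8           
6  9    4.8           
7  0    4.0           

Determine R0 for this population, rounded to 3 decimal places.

lx = nx/n0 = nx/300: 1, 0.73, 0.53, 0.35, 0.19, 0.1, 0.03, 0
lx·mx by age: 0, 0, 0.795, 0.63, 1.026, 0.28, 0.144, 0
R0 = Σ lx·mx = 2.875 → 2.875

2.875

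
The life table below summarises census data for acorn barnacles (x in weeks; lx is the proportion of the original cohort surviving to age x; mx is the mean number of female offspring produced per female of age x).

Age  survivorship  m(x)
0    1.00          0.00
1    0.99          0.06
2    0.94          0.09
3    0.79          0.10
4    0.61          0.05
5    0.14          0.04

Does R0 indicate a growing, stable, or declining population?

declining

R0 = Σ lx·mx = 0 + 0.0594 + 0.0846 + 0.079 + 0.0305 + 0.0056 = 0.2591
R0 < 1, so the population is declining.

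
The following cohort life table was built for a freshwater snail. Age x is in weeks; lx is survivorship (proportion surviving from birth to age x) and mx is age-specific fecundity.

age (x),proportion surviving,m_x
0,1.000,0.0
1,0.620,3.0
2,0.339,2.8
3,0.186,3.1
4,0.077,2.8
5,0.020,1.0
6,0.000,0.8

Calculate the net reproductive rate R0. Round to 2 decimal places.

3.62

lx·mx by age: 0, 1.86, 0.9492, 0.5766, 0.2156, 0.02, 0
R0 = Σ lx·mx = 3.6214 → 3.62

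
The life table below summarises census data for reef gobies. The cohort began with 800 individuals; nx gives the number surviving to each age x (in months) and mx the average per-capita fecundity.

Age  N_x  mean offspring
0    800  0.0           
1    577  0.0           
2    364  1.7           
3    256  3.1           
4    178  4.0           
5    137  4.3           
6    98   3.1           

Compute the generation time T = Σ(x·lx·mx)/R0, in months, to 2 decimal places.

lx = nx/n0 = nx/800: 1, 0.72125, 0.455, 0.32, 0.2225, 0.17125, 0.1225
lx·mx: 0, 0, 0.7735, 0.992, 0.89, 0.736375, 0.37975 → R0 = 3.771625
x·lx·mx: 0, 0, 1.547, 2.976, 3.56, 3.681875, 2.2785 → Σ = 14.043375
T = 14.043375 / 3.771625 = 3.723428… → 3.72

3.72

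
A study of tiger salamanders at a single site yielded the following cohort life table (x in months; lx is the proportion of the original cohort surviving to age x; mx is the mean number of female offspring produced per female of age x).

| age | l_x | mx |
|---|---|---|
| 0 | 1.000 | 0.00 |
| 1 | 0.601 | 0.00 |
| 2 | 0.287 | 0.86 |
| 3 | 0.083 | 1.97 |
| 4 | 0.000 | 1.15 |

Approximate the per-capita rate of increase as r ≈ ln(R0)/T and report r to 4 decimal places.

R0 = Σ lx·mx = 0 + 0 + 0.24682 + 0.16351 + 0 = 0.41033
Σ x·lx·mx = 0.98417; T = 0.98417/0.41033 = 2.39848…
r ≈ ln(R0)/T = ln(0.41033)/2.39848… = -0.371399… → -0.3714

-0.3714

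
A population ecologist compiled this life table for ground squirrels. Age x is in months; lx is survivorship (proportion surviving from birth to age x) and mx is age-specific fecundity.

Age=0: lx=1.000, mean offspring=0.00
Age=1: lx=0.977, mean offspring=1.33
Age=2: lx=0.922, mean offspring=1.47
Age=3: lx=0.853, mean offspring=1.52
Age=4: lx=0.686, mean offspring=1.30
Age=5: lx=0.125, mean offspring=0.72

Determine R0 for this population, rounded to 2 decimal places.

4.93

lx·mx by age: 0, 1.29941, 1.35534, 1.29656, 0.8918, 0.09
R0 = Σ lx·mx = 4.93311 → 4.93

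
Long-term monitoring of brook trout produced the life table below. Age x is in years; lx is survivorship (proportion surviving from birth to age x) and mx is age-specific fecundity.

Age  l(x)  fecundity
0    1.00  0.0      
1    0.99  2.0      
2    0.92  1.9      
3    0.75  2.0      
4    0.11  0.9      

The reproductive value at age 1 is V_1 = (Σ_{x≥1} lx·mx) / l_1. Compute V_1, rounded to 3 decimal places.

5.381

lx·mx for x ≥ 1: 1.98, 1.748, 1.5, 0.099 → sum = 5.327
V_1 = 5.327 / l_1 = 5.327 / 0.99 = 5.380808… → 5.381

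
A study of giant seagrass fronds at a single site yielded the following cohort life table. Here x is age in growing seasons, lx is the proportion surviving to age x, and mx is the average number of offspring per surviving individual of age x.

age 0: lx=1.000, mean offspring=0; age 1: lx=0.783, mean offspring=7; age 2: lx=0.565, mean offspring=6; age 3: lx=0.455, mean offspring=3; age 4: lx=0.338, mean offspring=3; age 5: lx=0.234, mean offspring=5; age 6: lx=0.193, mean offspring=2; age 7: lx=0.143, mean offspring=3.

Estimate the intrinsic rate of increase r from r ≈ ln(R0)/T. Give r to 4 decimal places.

1.0824

R0 = Σ lx·mx = 0 + 5.481 + 3.39 + 1.365 + 1.014 + 1.17 + 0.386 + 0.429 = 13.235
Σ x·lx·mx = 31.581; T = 31.581/13.235 = 2.38617…
r ≈ ln(R0)/T = ln(13.235)/2.38617… = 1.08243… → 1.0824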